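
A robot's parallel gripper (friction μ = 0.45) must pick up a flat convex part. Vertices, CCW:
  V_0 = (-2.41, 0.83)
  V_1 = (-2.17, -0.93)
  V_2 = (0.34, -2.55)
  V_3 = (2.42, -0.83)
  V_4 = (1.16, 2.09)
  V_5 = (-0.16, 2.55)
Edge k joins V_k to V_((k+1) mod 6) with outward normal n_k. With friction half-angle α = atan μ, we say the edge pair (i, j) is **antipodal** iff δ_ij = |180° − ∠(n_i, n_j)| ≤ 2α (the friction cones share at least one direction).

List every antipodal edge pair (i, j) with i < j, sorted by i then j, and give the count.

α = atan 0.45 = 24.23°;  2α = 48.46°
n_0 = (-0.9908, -0.1351)
n_1 = (-0.5423, -0.8402)
n_2 = (+0.6373, -0.7706)
n_3 = (+0.9182, +0.3962)
n_4 = (+0.3291, +0.9443)
n_5 = (-0.6073, +0.7945)
  (0,1): δ = 130.60°  ·
  (0,2): δ = 58.18°  ·
  (0,3): δ = 15.58°  ✓
  (0,4): δ = 63.02°  ·
  (0,5): δ = 119.63°  ·
  (1,2): δ = 107.57°  ·
  (1,3): δ = 33.82°  ✓
  (1,4): δ = 13.63°  ✓
  (1,5): δ = 70.23°  ·
  (2,3): δ = 106.25°  ·
  (2,4): δ = 58.80°  ·
  (2,5): δ = 2.19°  ✓
  (3,4): δ = 132.55°  ·
  (3,5): δ = 75.94°  ·
  (4,5): δ = 123.39°  ·
antipodal pairs: 4

count = 4; pairs: (0,3), (1,3), (1,4), (2,5)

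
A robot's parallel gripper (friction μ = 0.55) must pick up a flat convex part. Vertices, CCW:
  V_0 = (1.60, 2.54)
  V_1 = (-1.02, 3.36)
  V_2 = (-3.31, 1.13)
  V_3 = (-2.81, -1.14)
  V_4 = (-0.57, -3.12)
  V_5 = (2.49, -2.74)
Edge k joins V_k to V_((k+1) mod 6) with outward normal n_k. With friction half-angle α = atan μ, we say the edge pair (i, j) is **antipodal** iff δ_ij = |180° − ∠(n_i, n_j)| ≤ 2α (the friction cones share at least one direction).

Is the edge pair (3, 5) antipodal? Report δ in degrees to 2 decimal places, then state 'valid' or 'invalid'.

α = atan 0.55 = 28.81°;  2α = 57.62°
edge 3: e_3 = (+2.24, -1.98);  n_3 = (-0.6623, -0.7493)
edge 5: e_5 = (-0.89, +5.28);  n_5 = (+0.9861, +0.1662)
∠(n_3, n_5) = 141.04°
δ = |180° − 141.04°| = 38.96°
38.96° ≤ 2α = 57.62°  →  valid

δ = 38.96°, valid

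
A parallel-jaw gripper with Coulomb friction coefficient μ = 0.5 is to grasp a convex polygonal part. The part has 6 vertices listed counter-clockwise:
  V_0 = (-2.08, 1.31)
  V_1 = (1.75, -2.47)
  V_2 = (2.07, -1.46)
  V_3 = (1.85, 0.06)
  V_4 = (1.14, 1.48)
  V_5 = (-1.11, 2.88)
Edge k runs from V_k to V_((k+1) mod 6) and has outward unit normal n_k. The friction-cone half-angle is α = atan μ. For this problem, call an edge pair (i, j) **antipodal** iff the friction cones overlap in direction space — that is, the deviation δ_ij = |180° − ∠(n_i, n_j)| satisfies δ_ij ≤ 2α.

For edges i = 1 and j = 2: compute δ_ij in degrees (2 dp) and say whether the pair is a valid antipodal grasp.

α = atan 0.5 = 26.57°;  2α = 53.13°
edge 1: e_1 = (+0.32, +1.01);  n_1 = (+0.9533, -0.3020)
edge 2: e_2 = (-0.22, +1.52);  n_2 = (+0.9897, +0.1432)
∠(n_1, n_2) = 25.82°
δ = |180° − 25.82°| = 154.18°
154.18° > 2α = 53.13°  →  invalid

δ = 154.18°, invalid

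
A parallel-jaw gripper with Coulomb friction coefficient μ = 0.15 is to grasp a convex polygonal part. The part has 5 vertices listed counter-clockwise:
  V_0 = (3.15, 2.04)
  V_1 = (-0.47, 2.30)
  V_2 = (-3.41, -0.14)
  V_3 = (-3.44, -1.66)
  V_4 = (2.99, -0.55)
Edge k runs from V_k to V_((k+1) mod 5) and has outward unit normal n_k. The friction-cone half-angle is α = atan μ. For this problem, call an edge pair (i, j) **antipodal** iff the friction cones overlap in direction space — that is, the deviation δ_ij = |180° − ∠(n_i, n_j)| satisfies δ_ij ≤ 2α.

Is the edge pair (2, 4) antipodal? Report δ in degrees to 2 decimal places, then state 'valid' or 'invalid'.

δ = 2.40°, valid

α = atan 0.15 = 8.53°;  2α = 17.06°
edge 2: e_2 = (-0.03, -1.52);  n_2 = (-0.9998, +0.0197)
edge 4: e_4 = (+0.16, +2.59);  n_4 = (+0.9981, -0.0617)
∠(n_2, n_4) = 177.60°
δ = |180° − 177.60°| = 2.40°
2.40° ≤ 2α = 17.06°  →  valid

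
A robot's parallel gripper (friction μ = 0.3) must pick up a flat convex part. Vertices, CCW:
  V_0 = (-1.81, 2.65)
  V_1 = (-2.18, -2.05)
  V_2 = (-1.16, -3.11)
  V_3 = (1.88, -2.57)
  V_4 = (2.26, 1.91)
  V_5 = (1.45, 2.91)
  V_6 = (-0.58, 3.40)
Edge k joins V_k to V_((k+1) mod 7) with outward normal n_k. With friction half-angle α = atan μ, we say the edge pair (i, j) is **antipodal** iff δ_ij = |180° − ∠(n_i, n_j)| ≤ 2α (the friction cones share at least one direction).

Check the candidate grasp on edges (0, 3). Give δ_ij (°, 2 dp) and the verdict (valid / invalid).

α = atan 0.3 = 16.70°;  2α = 33.40°
edge 0: e_0 = (-0.37, -4.70);  n_0 = (-0.9969, +0.0785)
edge 3: e_3 = (+0.38, +4.48);  n_3 = (+0.9964, -0.0845)
∠(n_0, n_3) = 179.65°
δ = |180° − 179.65°| = 0.35°
0.35° ≤ 2α = 33.40°  →  valid

δ = 0.35°, valid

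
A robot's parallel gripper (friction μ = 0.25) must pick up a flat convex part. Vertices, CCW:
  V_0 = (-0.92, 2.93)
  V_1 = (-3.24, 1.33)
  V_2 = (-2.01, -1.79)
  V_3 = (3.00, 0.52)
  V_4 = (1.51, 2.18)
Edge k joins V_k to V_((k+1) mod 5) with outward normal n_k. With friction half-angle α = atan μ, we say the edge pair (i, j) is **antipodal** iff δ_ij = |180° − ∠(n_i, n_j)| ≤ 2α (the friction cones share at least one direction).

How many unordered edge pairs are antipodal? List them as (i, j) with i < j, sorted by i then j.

α = atan 0.25 = 14.04°;  2α = 28.07°
n_0 = (-0.5677, +0.8232)
n_1 = (-0.9303, -0.3668)
n_2 = (+0.4187, -0.9081)
n_3 = (+0.7442, +0.6680)
n_4 = (+0.2949, +0.9555)
  (0,1): δ = 103.08°  ·
  (0,2): δ = 9.84°  ✓
  (0,3): δ = 97.32°  ·
  (0,4): δ = 128.26°  ·
  (1,2): δ = 86.76°  ·
  (1,3): δ = 20.39°  ✓
  (1,4): δ = 51.33°  ·
  (2,3): δ = 72.84°  ·
  (2,4): δ = 41.91°  ·
  (3,4): δ = 149.06°  ·
antipodal pairs: 2

count = 2; pairs: (0,2), (1,3)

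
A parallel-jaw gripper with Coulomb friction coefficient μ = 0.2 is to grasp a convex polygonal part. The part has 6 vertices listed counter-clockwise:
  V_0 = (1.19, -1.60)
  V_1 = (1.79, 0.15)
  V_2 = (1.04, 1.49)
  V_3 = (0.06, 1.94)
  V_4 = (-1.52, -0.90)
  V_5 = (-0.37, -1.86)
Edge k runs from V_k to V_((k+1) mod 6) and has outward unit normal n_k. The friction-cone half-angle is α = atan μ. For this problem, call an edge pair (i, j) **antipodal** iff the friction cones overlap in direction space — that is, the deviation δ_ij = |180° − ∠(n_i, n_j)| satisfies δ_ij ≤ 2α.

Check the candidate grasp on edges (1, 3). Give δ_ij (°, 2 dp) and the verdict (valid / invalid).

δ = 58.32°, invalid

α = atan 0.2 = 11.31°;  2α = 22.62°
edge 1: e_1 = (-0.75, +1.34);  n_1 = (+0.8726, +0.4884)
edge 3: e_3 = (-1.58, -2.84);  n_3 = (-0.8739, +0.4862)
∠(n_1, n_3) = 121.68°
δ = |180° − 121.68°| = 58.32°
58.32° > 2α = 22.62°  →  invalid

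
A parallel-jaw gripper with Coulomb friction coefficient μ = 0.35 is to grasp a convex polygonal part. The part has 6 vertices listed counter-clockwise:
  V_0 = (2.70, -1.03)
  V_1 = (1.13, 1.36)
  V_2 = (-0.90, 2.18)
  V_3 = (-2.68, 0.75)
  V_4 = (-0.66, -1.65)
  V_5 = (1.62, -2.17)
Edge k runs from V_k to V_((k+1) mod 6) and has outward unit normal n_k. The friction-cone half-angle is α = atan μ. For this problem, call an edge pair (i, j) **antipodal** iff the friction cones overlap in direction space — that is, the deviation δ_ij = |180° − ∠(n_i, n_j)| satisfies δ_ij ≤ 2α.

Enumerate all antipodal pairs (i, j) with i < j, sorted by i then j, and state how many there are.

count = 4; pairs: (0,3), (1,3), (1,4), (2,5)

α = atan 0.35 = 19.29°;  2α = 38.58°
n_0 = (+0.8358, +0.5490)
n_1 = (+0.3745, +0.9272)
n_2 = (-0.6263, +0.7796)
n_3 = (-0.7651, -0.6439)
n_4 = (-0.2224, -0.9750)
n_5 = (+0.7260, -0.6877)
  (0,1): δ = 145.30°  ·
  (0,2): δ = 84.52°  ·
  (0,3): δ = 6.79°  ✓
  (0,4): δ = 43.85°  ·
  (0,5): δ = 103.25°  ·
  (1,2): δ = 119.23°  ·
  (1,3): δ = 27.92°  ✓
  (1,4): δ = 9.15°  ✓
  (1,5): δ = 68.54°  ·
  (2,3): δ = 88.69°  ·
  (2,4): δ = 51.63°  ·
  (2,5): δ = 7.77°  ✓
  (3,4): δ = 142.93°  ·
  (3,5): δ = 83.54°  ·
  (4,5): δ = 120.60°  ·
antipodal pairs: 4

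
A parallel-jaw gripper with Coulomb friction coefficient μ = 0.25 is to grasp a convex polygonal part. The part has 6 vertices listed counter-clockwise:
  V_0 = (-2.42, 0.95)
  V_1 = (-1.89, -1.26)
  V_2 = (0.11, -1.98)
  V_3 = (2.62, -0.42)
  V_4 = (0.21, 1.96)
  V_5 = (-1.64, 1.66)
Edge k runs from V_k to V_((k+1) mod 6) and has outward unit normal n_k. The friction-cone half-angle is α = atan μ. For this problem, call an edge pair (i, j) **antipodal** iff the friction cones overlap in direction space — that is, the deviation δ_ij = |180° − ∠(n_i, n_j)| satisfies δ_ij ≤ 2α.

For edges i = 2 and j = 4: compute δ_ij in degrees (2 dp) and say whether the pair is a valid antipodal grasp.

δ = 22.65°, valid

α = atan 0.25 = 14.04°;  2α = 28.07°
edge 2: e_2 = (+2.51, +1.56);  n_2 = (+0.5279, -0.8493)
edge 4: e_4 = (-1.85, -0.30);  n_4 = (-0.1601, +0.9871)
∠(n_2, n_4) = 157.35°
δ = |180° − 157.35°| = 22.65°
22.65° ≤ 2α = 28.07°  →  valid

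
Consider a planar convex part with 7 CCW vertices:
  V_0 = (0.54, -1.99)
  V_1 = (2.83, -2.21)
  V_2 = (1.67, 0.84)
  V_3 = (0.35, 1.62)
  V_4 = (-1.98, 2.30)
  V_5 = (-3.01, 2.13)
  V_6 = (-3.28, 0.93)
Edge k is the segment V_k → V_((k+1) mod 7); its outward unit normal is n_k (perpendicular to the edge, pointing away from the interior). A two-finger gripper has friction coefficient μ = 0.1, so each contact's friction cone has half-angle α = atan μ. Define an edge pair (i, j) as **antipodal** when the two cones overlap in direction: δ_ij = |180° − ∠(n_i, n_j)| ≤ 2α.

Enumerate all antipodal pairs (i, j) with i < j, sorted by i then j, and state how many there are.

α = atan 0.1 = 5.71°;  2α = 11.42°
n_0 = (-0.0956, -0.9954)
n_1 = (+0.9347, +0.3555)
n_2 = (+0.5087, +0.8609)
n_3 = (+0.2802, +0.9600)
n_4 = (-0.1628, +0.9867)
n_5 = (-0.9756, +0.2195)
n_6 = (-0.6073, -0.7945)
  (0,1): δ = 63.69°  ·
  (0,2): δ = 25.09°  ·
  (0,3): δ = 10.78°  ✓
  (0,4): δ = 14.86°  ·
  (0,5): δ = 82.81°  ·
  (0,6): δ = 148.09°  ·
  (1,2): δ = 141.40°  ·
  (1,3): δ = 127.09°  ·
  (1,4): δ = 101.45°  ·
  (1,5): δ = 33.50°  ·
  (1,6): δ = 31.78°  ·
  (2,3): δ = 165.69°  ·
  (2,4): δ = 140.05°  ·
  (2,5): δ = 72.10°  ·
  (2,6): δ = 6.81°  ✓
  (3,4): δ = 154.36°  ·
  (3,5): δ = 86.41°  ·
  (3,6): δ = 21.12°  ·
  (4,5): δ = 112.05°  ·
  (4,6): δ = 46.77°  ·
  (5,6): δ = 114.71°  ·
antipodal pairs: 2

count = 2; pairs: (0,3), (2,6)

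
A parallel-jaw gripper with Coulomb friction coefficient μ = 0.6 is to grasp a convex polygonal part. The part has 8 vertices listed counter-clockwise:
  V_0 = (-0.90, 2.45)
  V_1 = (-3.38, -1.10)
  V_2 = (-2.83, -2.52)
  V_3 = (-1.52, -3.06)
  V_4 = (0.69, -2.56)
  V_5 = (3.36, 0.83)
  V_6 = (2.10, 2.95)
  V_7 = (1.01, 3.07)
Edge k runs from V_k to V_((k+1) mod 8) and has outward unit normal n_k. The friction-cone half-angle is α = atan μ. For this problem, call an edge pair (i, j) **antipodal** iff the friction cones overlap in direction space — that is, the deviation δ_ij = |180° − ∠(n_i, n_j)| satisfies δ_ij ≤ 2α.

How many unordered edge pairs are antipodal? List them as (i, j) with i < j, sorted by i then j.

count = 11; pairs: (0,3), (0,4), (1,4), (1,5), (2,5), (2,6), (2,7), (3,6), (3,7), (4,6), (4,7)

α = atan 0.6 = 30.96°;  2α = 61.93°
n_0 = (-0.8198, +0.5727)
n_1 = (-0.9325, -0.3612)
n_2 = (-0.3811, -0.9245)
n_3 = (+0.2207, -0.9753)
n_4 = (+0.7856, -0.6187)
n_5 = (+0.8596, +0.5109)
n_6 = (+0.1094, +0.9940)
n_7 = (-0.3087, +0.9511)
  (0,1): δ = 123.89°  ·
  (0,2): δ = 77.46°  ·
  (0,3): δ = 42.31°  ✓
  (0,4): δ = 3.29°  ✓
  (0,5): δ = 65.66°  ·
  (0,6): δ = 118.66°  ·
  (0,7): δ = 142.92°  ·
  (1,2): δ = 133.57°  ·
  (1,3): δ = 98.42°  ·
  (1,4): δ = 59.40°  ✓
  (1,5): δ = 9.55°  ✓
  (1,6): δ = 62.54°  ·
  (1,7): δ = 86.81°  ·
  (2,3): δ = 144.85°  ·
  (2,4): δ = 105.82°  ·
  (2,5): δ = 36.87°  ✓
  (2,6): δ = 16.12°  ✓
  (2,7): δ = 40.39°  ✓
  (3,4): δ = 140.97°  ·
  (3,5): δ = 72.02°  ·
  (3,6): δ = 19.03°  ✓
  (3,7): δ = 5.24°  ✓
  (4,5): δ = 111.05°  ·
  (4,6): δ = 58.06°  ✓
  (4,7): δ = 33.79°  ✓
  (5,6): δ = 127.01°  ·
  (5,7): δ = 102.74°  ·
  (6,7): δ = 155.73°  ·
antipodal pairs: 11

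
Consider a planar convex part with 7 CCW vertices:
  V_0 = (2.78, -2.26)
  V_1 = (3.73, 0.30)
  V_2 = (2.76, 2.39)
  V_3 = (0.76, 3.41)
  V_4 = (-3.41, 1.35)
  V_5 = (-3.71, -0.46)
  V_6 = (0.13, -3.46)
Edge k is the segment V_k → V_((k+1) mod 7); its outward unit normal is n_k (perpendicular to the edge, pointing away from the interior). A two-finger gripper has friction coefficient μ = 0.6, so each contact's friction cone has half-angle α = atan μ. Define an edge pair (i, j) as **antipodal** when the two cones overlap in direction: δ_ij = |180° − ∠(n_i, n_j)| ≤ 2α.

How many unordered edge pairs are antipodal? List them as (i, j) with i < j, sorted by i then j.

count = 8; pairs: (0,3), (0,4), (1,4), (1,5), (2,5), (2,6), (3,6), (4,6)

α = atan 0.6 = 30.96°;  2α = 61.93°
n_0 = (+0.9375, -0.3479)
n_1 = (+0.9071, +0.4210)
n_2 = (+0.4543, +0.8908)
n_3 = (-0.4429, +0.8966)
n_4 = (-0.9865, +0.1635)
n_5 = (-0.6156, -0.7880)
n_6 = (+0.4125, -0.9110)
  (0,1): δ = 134.74°  ·
  (0,2): δ = 96.66°  ·
  (0,3): δ = 43.35°  ✓
  (0,4): δ = 10.95°  ✓
  (0,5): δ = 72.36°  ·
  (0,6): δ = 134.72°  ·
  (1,2): δ = 141.92°  ·
  (1,3): δ = 88.61°  ·
  (1,4): δ = 34.31°  ✓
  (1,5): δ = 27.10°  ✓
  (1,6): δ = 89.47°  ·
  (2,3): δ = 126.69°  ·
  (2,4): δ = 72.39°  ·
  (2,5): δ = 10.98°  ✓
  (2,6): δ = 51.38°  ✓
  (3,4): δ = 125.70°  ·
  (3,5): δ = 64.29°  ·
  (3,6): δ = 1.93°  ✓
  (4,5): δ = 118.59°  ·
  (4,6): δ = 56.23°  ✓
  (5,6): δ = 117.64°  ·
antipodal pairs: 8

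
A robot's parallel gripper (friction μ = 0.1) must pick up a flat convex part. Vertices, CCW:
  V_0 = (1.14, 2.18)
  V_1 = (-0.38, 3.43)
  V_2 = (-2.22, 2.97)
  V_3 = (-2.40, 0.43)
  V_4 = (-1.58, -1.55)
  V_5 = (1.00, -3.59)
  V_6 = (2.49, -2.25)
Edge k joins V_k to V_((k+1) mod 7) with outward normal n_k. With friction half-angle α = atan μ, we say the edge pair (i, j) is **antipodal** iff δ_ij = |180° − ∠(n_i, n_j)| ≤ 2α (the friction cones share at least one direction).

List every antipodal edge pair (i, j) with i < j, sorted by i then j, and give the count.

count = 2; pairs: (0,4), (3,6)

α = atan 0.1 = 5.71°;  2α = 11.42°
n_0 = (+0.6352, +0.7724)
n_1 = (-0.2425, +0.9701)
n_2 = (-0.9975, +0.0707)
n_3 = (-0.9239, -0.3826)
n_4 = (-0.6202, -0.7844)
n_5 = (+0.6687, -0.7435)
n_6 = (+0.9566, +0.2915)
  (0,1): δ = 126.53°  ·
  (0,2): δ = 54.62°  ·
  (0,3): δ = 28.07°  ·
  (0,4): δ = 1.10°  ✓
  (0,5): δ = 81.40°  ·
  (0,6): δ = 146.38°  ·
  (1,2): δ = 108.09°  ·
  (1,3): δ = 81.54°  ·
  (1,4): δ = 52.37°  ·
  (1,5): δ = 27.93°  ·
  (1,6): δ = 92.91°  ·
  (2,3): δ = 153.45°  ·
  (2,4): δ = 124.28°  ·
  (2,5): δ = 43.98°  ·
  (2,6): δ = 21.00°  ·
  (3,4): δ = 150.83°  ·
  (3,5): δ = 70.53°  ·
  (3,6): δ = 5.55°  ✓
  (4,5): δ = 99.70°  ·
  (4,6): δ = 34.72°  ·
  (5,6): δ = 115.02°  ·
antipodal pairs: 2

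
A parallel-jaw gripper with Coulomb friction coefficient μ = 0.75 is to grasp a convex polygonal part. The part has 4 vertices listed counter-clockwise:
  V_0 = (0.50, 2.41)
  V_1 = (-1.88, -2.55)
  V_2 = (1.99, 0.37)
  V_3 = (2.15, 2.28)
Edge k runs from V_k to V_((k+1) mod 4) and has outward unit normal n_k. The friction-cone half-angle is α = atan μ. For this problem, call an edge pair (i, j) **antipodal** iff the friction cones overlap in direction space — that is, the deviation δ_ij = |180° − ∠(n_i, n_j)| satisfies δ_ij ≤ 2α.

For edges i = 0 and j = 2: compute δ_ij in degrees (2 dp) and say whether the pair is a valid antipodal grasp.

δ = 20.85°, valid

α = atan 0.75 = 36.87°;  2α = 73.74°
edge 0: e_0 = (-2.38, -4.96);  n_0 = (-0.9016, +0.4326)
edge 2: e_2 = (+0.16, +1.91);  n_2 = (+0.9965, -0.0835)
∠(n_0, n_2) = 159.15°
δ = |180° − 159.15°| = 20.85°
20.85° ≤ 2α = 73.74°  →  valid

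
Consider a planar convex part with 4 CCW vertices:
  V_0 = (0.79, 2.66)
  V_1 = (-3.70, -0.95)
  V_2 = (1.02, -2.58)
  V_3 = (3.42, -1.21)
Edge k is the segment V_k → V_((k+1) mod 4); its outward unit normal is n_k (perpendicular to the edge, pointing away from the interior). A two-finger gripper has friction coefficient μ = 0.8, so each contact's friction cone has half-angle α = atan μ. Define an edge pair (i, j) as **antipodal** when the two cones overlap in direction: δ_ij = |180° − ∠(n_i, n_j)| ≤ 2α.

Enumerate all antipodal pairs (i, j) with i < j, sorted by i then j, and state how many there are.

α = atan 0.8 = 38.66°;  2α = 77.32°
n_0 = (-0.6266, +0.7793)
n_1 = (-0.3264, -0.9452)
n_2 = (+0.4957, -0.8685)
n_3 = (+0.8271, +0.5621)
  (0,1): δ = 57.85°  ✓
  (0,2): δ = 9.08°  ✓
  (0,3): δ = 85.40°  ·
  (1,2): δ = 131.23°  ·
  (1,3): δ = 36.75°  ✓
  (2,3): δ = 85.52°  ·
antipodal pairs: 3

count = 3; pairs: (0,1), (0,2), (1,3)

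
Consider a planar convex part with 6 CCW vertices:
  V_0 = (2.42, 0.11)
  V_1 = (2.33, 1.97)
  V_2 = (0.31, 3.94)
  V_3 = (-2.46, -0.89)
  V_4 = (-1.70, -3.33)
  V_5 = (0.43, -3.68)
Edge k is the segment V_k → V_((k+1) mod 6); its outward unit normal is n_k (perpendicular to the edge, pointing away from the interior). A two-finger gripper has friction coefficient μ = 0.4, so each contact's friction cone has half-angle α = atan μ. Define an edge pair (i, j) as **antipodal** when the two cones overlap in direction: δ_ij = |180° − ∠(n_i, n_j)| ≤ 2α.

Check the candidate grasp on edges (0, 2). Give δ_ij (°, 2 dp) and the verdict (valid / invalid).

δ = 32.60°, valid

α = atan 0.4 = 21.80°;  2α = 43.60°
edge 0: e_0 = (-0.09, +1.86);  n_0 = (+0.9988, +0.0483)
edge 2: e_2 = (-2.77, -4.83);  n_2 = (-0.8675, +0.4975)
∠(n_0, n_2) = 147.40°
δ = |180° − 147.40°| = 32.60°
32.60° ≤ 2α = 43.60°  →  valid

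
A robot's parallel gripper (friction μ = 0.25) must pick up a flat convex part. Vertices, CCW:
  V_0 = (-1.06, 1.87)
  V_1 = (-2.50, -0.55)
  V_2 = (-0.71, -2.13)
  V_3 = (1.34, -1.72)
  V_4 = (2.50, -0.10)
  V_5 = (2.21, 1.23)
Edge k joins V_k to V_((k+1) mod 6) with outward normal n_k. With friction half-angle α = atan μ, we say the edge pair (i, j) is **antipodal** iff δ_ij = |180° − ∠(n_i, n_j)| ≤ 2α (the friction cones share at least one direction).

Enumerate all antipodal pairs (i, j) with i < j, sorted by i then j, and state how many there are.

count = 2; pairs: (0,3), (2,5)

α = atan 0.25 = 14.04°;  2α = 28.07°
n_0 = (-0.8594, +0.5114)
n_1 = (-0.6618, -0.7497)
n_2 = (+0.1961, -0.9806)
n_3 = (+0.8131, -0.5822)
n_4 = (+0.9770, +0.2130)
n_5 = (+0.1921, +0.9814)
  (0,1): δ = 100.68°  ·
  (0,2): δ = 47.94°  ·
  (0,3): δ = 4.85°  ✓
  (0,4): δ = 43.05°  ·
  (0,5): δ = 109.68°  ·
  (1,2): δ = 127.26°  ·
  (1,3): δ = 84.17°  ·
  (1,4): δ = 36.27°  ·
  (1,5): δ = 30.36°  ·
  (2,3): δ = 136.91°  ·
  (2,4): δ = 89.01°  ·
  (2,5): δ = 22.38°  ✓
  (3,4): δ = 132.09°  ·
  (3,5): δ = 65.47°  ·
  (4,5): δ = 113.37°  ·
antipodal pairs: 2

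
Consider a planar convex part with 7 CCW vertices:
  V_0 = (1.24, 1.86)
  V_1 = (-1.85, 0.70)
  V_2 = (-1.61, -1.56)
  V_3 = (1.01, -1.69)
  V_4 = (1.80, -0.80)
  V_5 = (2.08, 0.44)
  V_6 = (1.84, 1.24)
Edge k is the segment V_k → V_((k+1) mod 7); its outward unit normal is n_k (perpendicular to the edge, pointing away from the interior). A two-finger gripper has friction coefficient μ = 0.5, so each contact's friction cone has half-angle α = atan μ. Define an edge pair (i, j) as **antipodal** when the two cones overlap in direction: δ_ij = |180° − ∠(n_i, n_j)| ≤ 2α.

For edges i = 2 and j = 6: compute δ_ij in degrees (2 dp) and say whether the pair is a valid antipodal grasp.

δ = 43.10°, valid

α = atan 0.5 = 26.57°;  2α = 53.13°
edge 2: e_2 = (+2.62, -0.13);  n_2 = (-0.0496, -0.9988)
edge 6: e_6 = (-0.60, +0.62);  n_6 = (+0.7186, +0.6954)
∠(n_2, n_6) = 136.90°
δ = |180° − 136.90°| = 43.10°
43.10° ≤ 2α = 53.13°  →  valid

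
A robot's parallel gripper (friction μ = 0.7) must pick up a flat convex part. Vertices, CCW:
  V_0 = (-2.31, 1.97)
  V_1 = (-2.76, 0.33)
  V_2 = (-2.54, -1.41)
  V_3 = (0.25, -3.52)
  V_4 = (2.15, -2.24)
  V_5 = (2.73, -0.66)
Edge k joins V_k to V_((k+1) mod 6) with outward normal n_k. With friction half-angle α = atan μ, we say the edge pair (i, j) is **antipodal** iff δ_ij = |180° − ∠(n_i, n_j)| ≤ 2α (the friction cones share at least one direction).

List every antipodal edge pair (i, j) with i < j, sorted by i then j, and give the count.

count = 7; pairs: (0,3), (0,4), (1,3), (1,4), (1,5), (2,5), (3,5)

α = atan 0.7 = 34.99°;  2α = 69.98°
n_0 = (-0.9644, +0.2646)
n_1 = (-0.9921, -0.1254)
n_2 = (-0.6032, -0.7976)
n_3 = (+0.5587, -0.8294)
n_4 = (+0.9387, -0.3446)
n_5 = (+0.4626, +0.8866)
  (0,1): δ = 157.45°  ·
  (0,2): δ = 111.76°  ·
  (0,3): δ = 40.69°  ✓
  (0,4): δ = 4.81°  ✓
  (0,5): δ = 77.79°  ·
  (1,2): δ = 134.31°  ·
  (1,3): δ = 63.24°  ✓
  (1,4): δ = 27.36°  ✓
  (1,5): δ = 55.24°  ✓
  (2,3): δ = 108.93°  ·
  (2,4): δ = 73.06°  ·
  (2,5): δ = 9.54°  ✓
  (3,4): δ = 144.13°  ·
  (3,5): δ = 61.52°  ✓
  (4,5): δ = 97.40°  ·
antipodal pairs: 7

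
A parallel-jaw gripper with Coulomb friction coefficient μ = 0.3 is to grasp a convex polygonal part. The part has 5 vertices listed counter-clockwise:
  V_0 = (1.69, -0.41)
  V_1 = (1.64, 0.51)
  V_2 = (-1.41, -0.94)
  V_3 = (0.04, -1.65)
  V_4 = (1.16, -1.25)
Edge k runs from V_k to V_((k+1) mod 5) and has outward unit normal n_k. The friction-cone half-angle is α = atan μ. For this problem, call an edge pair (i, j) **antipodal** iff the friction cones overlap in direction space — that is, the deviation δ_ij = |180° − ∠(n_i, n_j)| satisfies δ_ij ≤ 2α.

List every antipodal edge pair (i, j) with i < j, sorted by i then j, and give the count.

count = 2; pairs: (1,3), (1,4)

α = atan 0.3 = 16.70°;  2α = 33.40°
n_0 = (+0.9985, +0.0543)
n_1 = (-0.4294, +0.9031)
n_2 = (-0.4398, -0.8981)
n_3 = (+0.3363, -0.9417)
n_4 = (+0.8457, -0.5336)
  (0,1): δ = 67.68°  ·
  (0,2): δ = 60.80°  ·
  (0,3): δ = 106.54°  ·
  (0,4): δ = 144.64°  ·
  (1,2): δ = 51.52°  ·
  (1,3): δ = 5.77°  ✓
  (1,4): δ = 32.32°  ✓
  (2,3): δ = 134.26°  ·
  (2,4): δ = 96.16°  ·
  (3,4): δ = 141.90°  ·
antipodal pairs: 2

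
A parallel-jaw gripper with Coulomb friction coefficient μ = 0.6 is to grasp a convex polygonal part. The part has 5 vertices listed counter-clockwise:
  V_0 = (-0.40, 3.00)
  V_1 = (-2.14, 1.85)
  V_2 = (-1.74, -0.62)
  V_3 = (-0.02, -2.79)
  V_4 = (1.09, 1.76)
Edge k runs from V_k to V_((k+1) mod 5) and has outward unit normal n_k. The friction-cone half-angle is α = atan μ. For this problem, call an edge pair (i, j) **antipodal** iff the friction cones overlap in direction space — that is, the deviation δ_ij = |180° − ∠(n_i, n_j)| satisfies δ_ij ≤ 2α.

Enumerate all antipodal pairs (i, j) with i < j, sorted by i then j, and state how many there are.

α = atan 0.6 = 30.96°;  2α = 61.93°
n_0 = (-0.5514, +0.8343)
n_1 = (-0.9871, -0.1599)
n_2 = (-0.7837, -0.6212)
n_3 = (+0.9715, -0.2370)
n_4 = (+0.6397, +0.7686)
  (0,1): δ = 114.26°  ·
  (0,2): δ = 85.06°  ·
  (0,3): δ = 42.83°  ✓
  (0,4): δ = 106.77°  ·
  (1,2): δ = 150.80°  ·
  (1,3): δ = 22.91°  ✓
  (1,4): δ = 41.03°  ✓
  (2,3): δ = 52.11°  ✓
  (2,4): δ = 11.83°  ✓
  (3,4): δ = 116.06°  ·
antipodal pairs: 5

count = 5; pairs: (0,3), (1,3), (1,4), (2,3), (2,4)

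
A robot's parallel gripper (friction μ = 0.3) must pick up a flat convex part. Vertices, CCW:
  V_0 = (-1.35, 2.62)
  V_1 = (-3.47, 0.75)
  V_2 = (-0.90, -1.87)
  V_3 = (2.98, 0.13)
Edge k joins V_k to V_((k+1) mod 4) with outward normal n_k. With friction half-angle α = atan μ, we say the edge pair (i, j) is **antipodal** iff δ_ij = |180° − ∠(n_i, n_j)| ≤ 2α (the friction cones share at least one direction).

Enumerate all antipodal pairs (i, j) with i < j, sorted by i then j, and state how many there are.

α = atan 0.3 = 16.70°;  2α = 33.40°
n_0 = (-0.6615, +0.7499)
n_1 = (-0.7139, -0.7003)
n_2 = (+0.4582, -0.8889)
n_3 = (+0.4985, +0.8669)
  (0,1): δ = 86.97°  ·
  (0,2): δ = 14.15°  ✓
  (0,3): δ = 108.68°  ·
  (1,2): δ = 107.18°  ·
  (1,3): δ = 15.65°  ✓
  (2,3): δ = 57.17°  ·
antipodal pairs: 2

count = 2; pairs: (0,2), (1,3)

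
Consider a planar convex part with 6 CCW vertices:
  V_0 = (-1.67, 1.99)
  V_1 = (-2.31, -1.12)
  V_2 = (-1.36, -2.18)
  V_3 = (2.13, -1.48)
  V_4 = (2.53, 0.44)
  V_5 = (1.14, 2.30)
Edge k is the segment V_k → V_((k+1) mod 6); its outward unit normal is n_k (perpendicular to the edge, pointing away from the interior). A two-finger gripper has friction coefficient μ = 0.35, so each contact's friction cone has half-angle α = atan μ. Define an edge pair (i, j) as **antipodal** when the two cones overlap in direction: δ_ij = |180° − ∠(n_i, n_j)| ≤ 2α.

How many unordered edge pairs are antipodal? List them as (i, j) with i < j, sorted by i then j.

count = 3; pairs: (0,3), (1,4), (2,5)

α = atan 0.35 = 19.29°;  2α = 38.58°
n_0 = (-0.9795, +0.2016)
n_1 = (-0.7447, -0.6674)
n_2 = (+0.1967, -0.9805)
n_3 = (+0.9790, -0.2040)
n_4 = (+0.8010, +0.5986)
n_5 = (-0.1097, +0.9940)
  (0,1): δ = 126.50°  ·
  (0,2): δ = 67.03°  ·
  (0,3): δ = 0.14°  ✓
  (0,4): δ = 48.40°  ·
  (0,5): δ = 107.92°  ·
  (1,2): δ = 120.53°  ·
  (1,3): δ = 53.64°  ·
  (1,4): δ = 5.10°  ✓
  (1,5): δ = 54.43°  ·
  (2,3): δ = 113.11°  ·
  (2,4): δ = 64.57°  ·
  (2,5): δ = 5.05°  ✓
  (3,4): δ = 131.46°  ·
  (3,5): δ = 71.94°  ·
  (4,5): δ = 120.48°  ·
antipodal pairs: 3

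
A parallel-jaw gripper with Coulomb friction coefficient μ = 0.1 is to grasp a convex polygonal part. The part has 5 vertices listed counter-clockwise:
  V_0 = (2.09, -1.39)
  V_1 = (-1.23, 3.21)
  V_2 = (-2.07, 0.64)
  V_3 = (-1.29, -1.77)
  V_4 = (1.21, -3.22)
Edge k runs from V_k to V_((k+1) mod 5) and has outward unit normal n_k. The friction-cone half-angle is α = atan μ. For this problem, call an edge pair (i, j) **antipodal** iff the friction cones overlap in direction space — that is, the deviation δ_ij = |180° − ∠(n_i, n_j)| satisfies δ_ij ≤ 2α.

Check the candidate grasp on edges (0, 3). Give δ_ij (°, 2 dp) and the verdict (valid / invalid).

α = atan 0.1 = 5.71°;  2α = 11.42°
edge 0: e_0 = (-3.32, +4.60);  n_0 = (+0.8109, +0.5852)
edge 3: e_3 = (+2.50, -1.45);  n_3 = (-0.5017, -0.8650)
∠(n_0, n_3) = 155.93°
δ = |180° − 155.93°| = 24.07°
24.07° > 2α = 11.42°  →  invalid

δ = 24.07°, invalid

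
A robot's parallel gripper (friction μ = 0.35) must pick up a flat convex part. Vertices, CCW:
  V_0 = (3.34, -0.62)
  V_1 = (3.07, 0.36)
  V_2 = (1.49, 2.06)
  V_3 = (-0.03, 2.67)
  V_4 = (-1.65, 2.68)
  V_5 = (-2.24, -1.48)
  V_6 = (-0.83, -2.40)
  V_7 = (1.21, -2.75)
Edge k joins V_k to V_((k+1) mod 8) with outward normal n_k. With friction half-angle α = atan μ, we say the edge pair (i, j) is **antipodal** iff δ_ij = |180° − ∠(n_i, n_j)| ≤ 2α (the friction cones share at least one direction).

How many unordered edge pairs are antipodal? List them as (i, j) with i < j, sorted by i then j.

α = atan 0.35 = 19.29°;  2α = 38.58°
n_0 = (+0.9641, +0.2656)
n_1 = (+0.7325, +0.6808)
n_2 = (+0.3724, +0.9281)
n_3 = (+0.0062, +1.0000)
n_4 = (-0.9901, +0.1404)
n_5 = (-0.5464, -0.8375)
n_6 = (-0.1691, -0.9856)
n_7 = (+0.7071, -0.7071)
  (0,1): δ = 152.50°  ·
  (0,2): δ = 127.27°  ·
  (0,3): δ = 105.76°  ·
  (0,4): δ = 23.48°  ✓
  (0,5): δ = 41.47°  ·
  (0,6): δ = 64.86°  ·
  (0,7): δ = 119.60°  ·
  (1,2): δ = 154.77°  ·
  (1,3): δ = 133.26°  ·
  (1,4): δ = 50.98°  ·
  (1,5): δ = 13.97°  ✓
  (1,6): δ = 37.36°  ✓
  (1,7): δ = 92.10°  ·
  (2,3): δ = 158.49°  ·
  (2,4): δ = 76.21°  ·
  (2,5): δ = 11.26°  ✓
  (2,6): δ = 12.13°  ✓
  (2,7): δ = 66.87°  ·
  (3,4): δ = 97.72°  ·
  (3,5): δ = 32.77°  ✓
  (3,6): δ = 9.38°  ✓
  (3,7): δ = 45.35°  ·
  (4,5): δ = 115.05°  ·
  (4,6): δ = 91.66°  ·
  (4,7): δ = 36.93°  ✓
  (5,6): δ = 156.61°  ·
  (5,7): δ = 101.88°  ·
  (6,7): δ = 125.26°  ·
antipodal pairs: 8

count = 8; pairs: (0,4), (1,5), (1,6), (2,5), (2,6), (3,5), (3,6), (4,7)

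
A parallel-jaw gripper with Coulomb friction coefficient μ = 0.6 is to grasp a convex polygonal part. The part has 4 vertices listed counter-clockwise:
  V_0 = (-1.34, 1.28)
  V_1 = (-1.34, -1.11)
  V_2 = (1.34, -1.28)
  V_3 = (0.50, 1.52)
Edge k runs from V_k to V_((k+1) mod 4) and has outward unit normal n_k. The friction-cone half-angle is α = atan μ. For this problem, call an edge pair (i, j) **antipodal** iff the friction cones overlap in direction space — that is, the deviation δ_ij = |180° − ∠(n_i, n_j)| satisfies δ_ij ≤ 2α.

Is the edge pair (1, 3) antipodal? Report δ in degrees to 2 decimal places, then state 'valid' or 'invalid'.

α = atan 0.6 = 30.96°;  2α = 61.93°
edge 1: e_1 = (+2.68, -0.17);  n_1 = (-0.0633, -0.9980)
edge 3: e_3 = (-1.84, -0.24);  n_3 = (-0.1293, +0.9916)
∠(n_1, n_3) = 168.94°
δ = |180° − 168.94°| = 11.06°
11.06° ≤ 2α = 61.93°  →  valid

δ = 11.06°, valid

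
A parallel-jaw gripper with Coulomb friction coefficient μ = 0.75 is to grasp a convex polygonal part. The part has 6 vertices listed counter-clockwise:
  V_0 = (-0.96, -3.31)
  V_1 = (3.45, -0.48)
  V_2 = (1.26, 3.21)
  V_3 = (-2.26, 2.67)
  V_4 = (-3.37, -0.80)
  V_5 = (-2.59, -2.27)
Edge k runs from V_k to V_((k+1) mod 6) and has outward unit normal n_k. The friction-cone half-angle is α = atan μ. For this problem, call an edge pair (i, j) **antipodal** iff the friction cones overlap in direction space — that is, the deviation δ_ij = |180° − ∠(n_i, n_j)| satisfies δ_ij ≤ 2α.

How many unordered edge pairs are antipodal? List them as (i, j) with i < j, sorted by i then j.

α = atan 0.75 = 36.87°;  2α = 73.74°
n_0 = (+0.5401, -0.8416)
n_1 = (+0.8600, +0.5104)
n_2 = (-0.1516, +0.9884)
n_3 = (-0.9525, +0.3047)
n_4 = (-0.8833, -0.4687)
n_5 = (-0.5379, -0.8430)
  (0,1): δ = 92.00°  ·
  (0,2): δ = 23.97°  ✓
  (0,3): δ = 39.57°  ✓
  (0,4): δ = 85.26°  ·
  (0,5): δ = 114.77°  ·
  (1,2): δ = 111.97°  ·
  (1,3): δ = 48.43°  ✓
  (1,4): δ = 2.74°  ✓
  (1,5): δ = 26.77°  ✓
  (2,3): δ = 116.46°  ·
  (2,4): δ = 70.77°  ✓
  (2,5): δ = 41.26°  ✓
  (3,4): δ = 134.31°  ·
  (3,5): δ = 104.80°  ·
  (4,5): δ = 150.49°  ·
antipodal pairs: 7

count = 7; pairs: (0,2), (0,3), (1,3), (1,4), (1,5), (2,4), (2,5)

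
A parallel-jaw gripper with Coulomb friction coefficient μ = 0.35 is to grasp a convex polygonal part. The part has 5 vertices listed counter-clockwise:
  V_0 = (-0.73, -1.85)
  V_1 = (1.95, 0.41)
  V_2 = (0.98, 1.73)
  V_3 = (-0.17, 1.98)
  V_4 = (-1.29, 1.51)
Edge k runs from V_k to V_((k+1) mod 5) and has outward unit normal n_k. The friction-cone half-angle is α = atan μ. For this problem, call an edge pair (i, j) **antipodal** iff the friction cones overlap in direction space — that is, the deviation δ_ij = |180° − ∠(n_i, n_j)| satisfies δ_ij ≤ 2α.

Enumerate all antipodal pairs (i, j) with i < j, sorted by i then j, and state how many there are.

count = 2; pairs: (0,3), (1,4)

α = atan 0.35 = 19.29°;  2α = 38.58°
n_0 = (+0.6447, -0.7645)
n_1 = (+0.8058, +0.5922)
n_2 = (+0.2124, +0.9772)
n_3 = (-0.3870, +0.9221)
n_4 = (-0.9864, -0.1644)
  (0,1): δ = 93.83°  ·
  (0,2): δ = 52.41°  ·
  (0,3): δ = 17.38°  ✓
  (0,4): δ = 59.32°  ·
  (1,2): δ = 138.58°  ·
  (1,3): δ = 103.55°  ·
  (1,4): δ = 26.85°  ✓
  (2,3): δ = 144.97°  ·
  (2,4): δ = 68.27°  ·
  (3,4): δ = 103.30°  ·
antipodal pairs: 2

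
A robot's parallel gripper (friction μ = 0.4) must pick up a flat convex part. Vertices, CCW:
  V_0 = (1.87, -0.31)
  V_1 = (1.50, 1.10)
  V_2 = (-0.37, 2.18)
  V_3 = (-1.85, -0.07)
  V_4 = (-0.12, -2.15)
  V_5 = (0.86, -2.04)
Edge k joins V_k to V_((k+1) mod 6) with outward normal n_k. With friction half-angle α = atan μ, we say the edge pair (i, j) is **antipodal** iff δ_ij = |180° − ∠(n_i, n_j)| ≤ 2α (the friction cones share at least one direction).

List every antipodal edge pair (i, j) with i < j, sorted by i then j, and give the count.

count = 4; pairs: (0,3), (1,3), (1,4), (2,5)

α = atan 0.4 = 21.80°;  2α = 43.60°
n_0 = (+0.9673, +0.2538)
n_1 = (+0.5001, +0.8660)
n_2 = (-0.8355, +0.5495)
n_3 = (-0.7688, -0.6395)
n_4 = (+0.1115, -0.9938)
n_5 = (+0.8636, -0.5042)
  (0,1): δ = 134.71°  ·
  (0,2): δ = 48.04°  ·
  (0,3): δ = 25.05°  ✓
  (0,4): δ = 81.70°  ·
  (0,5): δ = 135.02°  ·
  (1,2): δ = 93.33°  ·
  (1,3): δ = 20.24°  ✓
  (1,4): δ = 36.41°  ✓
  (1,5): δ = 89.73°  ·
  (2,3): δ = 106.91°  ·
  (2,4): δ = 50.26°  ·
  (2,5): δ = 3.06°  ✓
  (3,4): δ = 123.35°  ·
  (3,5): δ = 70.03°  ·
  (4,5): δ = 126.68°  ·
antipodal pairs: 4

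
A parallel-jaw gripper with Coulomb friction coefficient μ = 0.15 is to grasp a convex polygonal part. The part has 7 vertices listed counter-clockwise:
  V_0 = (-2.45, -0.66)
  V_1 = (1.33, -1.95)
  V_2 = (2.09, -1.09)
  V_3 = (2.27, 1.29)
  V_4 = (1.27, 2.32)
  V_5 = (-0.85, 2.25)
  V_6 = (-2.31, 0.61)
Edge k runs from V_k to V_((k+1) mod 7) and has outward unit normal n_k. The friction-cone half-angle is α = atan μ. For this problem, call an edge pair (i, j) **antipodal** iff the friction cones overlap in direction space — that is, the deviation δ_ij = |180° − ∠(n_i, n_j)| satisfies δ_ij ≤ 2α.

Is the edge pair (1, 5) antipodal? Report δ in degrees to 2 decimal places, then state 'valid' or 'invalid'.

α = atan 0.15 = 8.53°;  2α = 17.06°
edge 1: e_1 = (+0.76, +0.86);  n_1 = (+0.7493, -0.6622)
edge 5: e_5 = (-1.46, -1.64);  n_5 = (-0.7469, +0.6649)
∠(n_1, n_5) = 179.79°
δ = |180° − 179.79°| = 0.21°
0.21° ≤ 2α = 17.06°  →  valid

δ = 0.21°, valid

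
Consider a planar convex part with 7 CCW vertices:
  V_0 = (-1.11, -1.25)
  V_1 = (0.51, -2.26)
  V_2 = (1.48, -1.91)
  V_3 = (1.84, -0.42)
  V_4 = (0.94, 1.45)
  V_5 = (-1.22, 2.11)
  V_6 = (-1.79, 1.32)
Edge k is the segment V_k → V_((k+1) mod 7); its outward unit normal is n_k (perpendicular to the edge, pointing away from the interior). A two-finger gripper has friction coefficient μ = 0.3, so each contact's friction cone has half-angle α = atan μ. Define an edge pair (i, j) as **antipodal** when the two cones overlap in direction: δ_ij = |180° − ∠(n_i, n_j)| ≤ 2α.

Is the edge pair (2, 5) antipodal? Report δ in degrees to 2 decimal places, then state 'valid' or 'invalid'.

δ = 22.23°, valid

α = atan 0.3 = 16.70°;  2α = 33.40°
edge 2: e_2 = (+0.36, +1.49);  n_2 = (+0.9720, -0.2349)
edge 5: e_5 = (-0.57, -0.79);  n_5 = (-0.8109, +0.5851)
∠(n_2, n_5) = 157.77°
δ = |180° − 157.77°| = 22.23°
22.23° ≤ 2α = 33.40°  →  valid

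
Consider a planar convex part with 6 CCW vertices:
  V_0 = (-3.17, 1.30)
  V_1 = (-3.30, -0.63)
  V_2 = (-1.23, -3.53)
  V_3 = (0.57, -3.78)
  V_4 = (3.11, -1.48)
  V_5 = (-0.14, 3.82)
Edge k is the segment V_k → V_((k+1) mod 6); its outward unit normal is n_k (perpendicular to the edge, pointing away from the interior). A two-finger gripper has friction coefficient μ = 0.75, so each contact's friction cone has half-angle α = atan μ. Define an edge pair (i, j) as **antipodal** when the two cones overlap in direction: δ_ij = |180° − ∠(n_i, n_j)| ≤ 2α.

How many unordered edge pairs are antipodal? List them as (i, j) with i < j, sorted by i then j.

α = atan 0.75 = 36.87°;  2α = 73.74°
n_0 = (-0.9977, +0.0672)
n_1 = (-0.8139, -0.5810)
n_2 = (-0.1376, -0.9905)
n_3 = (+0.6712, -0.7413)
n_4 = (+0.8525, +0.5228)
n_5 = (-0.6394, +0.7688)
  (0,1): δ = 140.63°  ·
  (0,2): δ = 94.05°  ·
  (0,3): δ = 43.99°  ✓
  (0,4): δ = 35.37°  ✓
  (0,5): δ = 133.60°  ·
  (1,2): δ = 133.43°  ·
  (1,3): δ = 83.36°  ·
  (1,4): δ = 4.00°  ✓
  (1,5): δ = 94.23°  ·
  (2,3): δ = 129.93°  ·
  (2,4): δ = 50.58°  ✓
  (2,5): δ = 47.66°  ✓
  (3,4): δ = 100.64°  ·
  (3,5): δ = 2.41°  ✓
  (4,5): δ = 81.77°  ·
antipodal pairs: 6

count = 6; pairs: (0,3), (0,4), (1,4), (2,4), (2,5), (3,5)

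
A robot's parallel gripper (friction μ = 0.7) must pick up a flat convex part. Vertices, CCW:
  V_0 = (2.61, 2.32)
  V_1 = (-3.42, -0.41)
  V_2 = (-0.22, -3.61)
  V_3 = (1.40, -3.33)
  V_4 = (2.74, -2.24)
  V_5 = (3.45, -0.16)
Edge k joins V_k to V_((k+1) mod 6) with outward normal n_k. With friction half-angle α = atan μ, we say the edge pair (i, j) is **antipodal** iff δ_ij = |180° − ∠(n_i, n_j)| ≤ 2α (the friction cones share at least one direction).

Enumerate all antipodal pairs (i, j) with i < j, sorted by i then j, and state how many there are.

count = 6; pairs: (0,1), (0,2), (0,3), (0,4), (1,4), (1,5)

α = atan 0.7 = 34.99°;  2α = 69.98°
n_0 = (-0.4124, +0.9110)
n_1 = (-0.7071, -0.7071)
n_2 = (+0.1703, -0.9854)
n_3 = (+0.6310, -0.7758)
n_4 = (+0.9464, -0.3230)
n_5 = (+0.9471, +0.3208)
  (0,1): δ = 69.36°  ✓
  (0,2): δ = 14.55°  ✓
  (0,3): δ = 14.77°  ✓
  (0,4): δ = 46.79°  ✓
  (0,5): δ = 84.35°  ·
  (1,2): δ = 125.19°  ·
  (1,3): δ = 95.87°  ·
  (1,4): δ = 63.85°  ✓
  (1,5): δ = 26.29°  ✓
  (2,3): δ = 150.68°  ·
  (2,4): δ = 118.65°  ·
  (2,5): δ = 81.09°  ·
  (3,4): δ = 147.97°  ·
  (3,5): δ = 110.41°  ·
  (4,5): δ = 142.44°  ·
antipodal pairs: 6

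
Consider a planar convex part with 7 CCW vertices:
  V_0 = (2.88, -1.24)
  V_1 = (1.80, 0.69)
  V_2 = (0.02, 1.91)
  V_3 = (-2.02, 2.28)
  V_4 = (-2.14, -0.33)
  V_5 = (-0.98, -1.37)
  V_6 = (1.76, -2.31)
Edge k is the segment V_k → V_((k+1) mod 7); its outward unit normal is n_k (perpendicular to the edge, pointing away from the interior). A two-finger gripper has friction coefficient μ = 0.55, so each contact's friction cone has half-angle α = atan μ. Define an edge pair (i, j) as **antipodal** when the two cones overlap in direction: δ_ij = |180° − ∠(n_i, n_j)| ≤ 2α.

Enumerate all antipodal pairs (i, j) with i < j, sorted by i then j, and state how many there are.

α = atan 0.55 = 28.81°;  2α = 57.62°
n_0 = (+0.8727, +0.4883)
n_1 = (+0.5653, +0.8249)
n_2 = (+0.1785, +0.9839)
n_3 = (-0.9989, +0.0459)
n_4 = (-0.6675, -0.7446)
n_5 = (-0.3245, -0.9459)
n_6 = (+0.6908, -0.7231)
  (0,1): δ = 153.66°  ·
  (0,2): δ = 129.51°  ·
  (0,3): δ = 31.86°  ✓
  (0,4): δ = 18.89°  ✓
  (0,5): δ = 41.83°  ✓
  (0,6): δ = 104.46°  ·
  (1,2): δ = 155.85°  ·
  (1,3): δ = 58.21°  ·
  (1,4): δ = 7.45°  ✓
  (1,5): δ = 15.49°  ✓
  (1,6): δ = 78.12°  ·
  (2,3): δ = 82.35°  ·
  (2,4): δ = 31.60°  ✓
  (2,5): δ = 8.66°  ✓
  (2,6): δ = 53.97°  ✓
  (3,4): δ = 129.25°  ·
  (3,5): δ = 106.30°  ·
  (3,6): δ = 43.68°  ✓
  (4,5): δ = 157.06°  ·
  (4,6): δ = 94.43°  ·
  (5,6): δ = 117.37°  ·
antipodal pairs: 9

count = 9; pairs: (0,3), (0,4), (0,5), (1,4), (1,5), (2,4), (2,5), (2,6), (3,6)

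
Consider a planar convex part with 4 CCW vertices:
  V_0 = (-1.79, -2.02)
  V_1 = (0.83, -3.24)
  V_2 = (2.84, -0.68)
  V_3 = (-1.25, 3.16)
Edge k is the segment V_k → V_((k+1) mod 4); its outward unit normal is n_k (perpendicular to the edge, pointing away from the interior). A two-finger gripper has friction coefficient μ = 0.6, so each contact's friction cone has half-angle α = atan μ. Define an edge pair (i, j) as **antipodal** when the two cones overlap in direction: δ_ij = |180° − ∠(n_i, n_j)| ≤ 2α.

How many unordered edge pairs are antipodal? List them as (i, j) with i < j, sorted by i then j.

count = 3; pairs: (0,2), (1,3), (2,3)

α = atan 0.6 = 30.96°;  2α = 61.93°
n_0 = (-0.4221, -0.9065)
n_1 = (+0.7865, -0.6176)
n_2 = (+0.6845, +0.7290)
n_3 = (-0.9946, +0.1037)
  (0,1): δ = 103.17°  ·
  (0,2): δ = 18.23°  ✓
  (0,3): δ = 109.02°  ·
  (1,2): δ = 95.06°  ·
  (1,3): δ = 32.19°  ✓
  (2,3): δ = 52.76°  ✓
antipodal pairs: 3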